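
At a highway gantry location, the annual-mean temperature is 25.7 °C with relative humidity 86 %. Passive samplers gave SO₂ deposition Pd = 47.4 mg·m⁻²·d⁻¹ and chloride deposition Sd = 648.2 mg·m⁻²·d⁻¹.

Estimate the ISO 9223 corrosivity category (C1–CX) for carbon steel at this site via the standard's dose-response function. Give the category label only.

carbon steel: temperature factor f = -0.054·(15.7) = -0.8478
  sulphur-dioxide contribution → 31.49 μm/a
  chloride contribution → 269.7 μm/a
  ⇒ r_corr(carbon steel) = 301.2 μm/a
Category bounds: 200…700 μm/a bracket r_corr ⇒ CX

CX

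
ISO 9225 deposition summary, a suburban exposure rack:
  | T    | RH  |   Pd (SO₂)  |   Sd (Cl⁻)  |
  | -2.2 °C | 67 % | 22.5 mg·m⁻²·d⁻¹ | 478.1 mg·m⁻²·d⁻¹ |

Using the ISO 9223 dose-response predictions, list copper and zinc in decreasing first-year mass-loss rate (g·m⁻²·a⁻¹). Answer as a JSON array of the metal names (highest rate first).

["zinc", "copper"]

copper: f(T) = +0.126·(T−10) [T≤10 °C] = -1.5372
  SO₂ term: 0.0053·22.5^0.26·exp(0.059·67-1.5372) = 0.1334
  Cl⁻ term: 0.01025·478.1^0.27·exp(0.036·67+0.049·-2.2) = 0.5431
  r_corr = 0.1334 + 0.5431 = 0.6765 μm/a
  mass loss = 0.6765 μm/a × 8.96 g/cm³ = 6.061 g·m⁻²·a⁻¹
zinc: f(T) = +0.038·(T−10) [T≤10 °C] = -0.4636
  SO₂ term: 0.0129·22.5^0.44·exp(0.046·67-0.4636) = 0.6962
  Sd branch = 0.0175·Sd^0.57·e^(0.008·RH+0.085·T) = 0.8355 μm/a
  r_corr = 0.6962 + 0.8355 = 1.532 μm/a
  mass loss = 1.532 μm/a × 7.14 g/cm³ = 10.94 g·m⁻²·a⁻¹
Ordering by g·m⁻²·a⁻¹: zinc (10.9) > copper (6.06)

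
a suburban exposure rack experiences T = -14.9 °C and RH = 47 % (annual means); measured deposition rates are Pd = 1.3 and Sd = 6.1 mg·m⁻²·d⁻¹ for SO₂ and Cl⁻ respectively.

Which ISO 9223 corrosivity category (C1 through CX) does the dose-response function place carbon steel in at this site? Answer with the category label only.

C1

carbon steel: T≤10 °C ⇒ hinge +0.150·(-14.9−10) = -3.7350
  Pd branch = 1.77·Pd^0.52·e^(0.02·RH+f) = 0.124 μm/a
  Cl⁻ term: 0.102·6.1^0.62·exp(0.033·47+0.04·-14.9) = 0.8133
  sum: 0.124 + 0.8133 → r_corr = 0.9373 μm/a
ISO 9223 Table 2 (carbon steel): 0 < 0.937 ≤ 1.3 μm/a ⇒ C1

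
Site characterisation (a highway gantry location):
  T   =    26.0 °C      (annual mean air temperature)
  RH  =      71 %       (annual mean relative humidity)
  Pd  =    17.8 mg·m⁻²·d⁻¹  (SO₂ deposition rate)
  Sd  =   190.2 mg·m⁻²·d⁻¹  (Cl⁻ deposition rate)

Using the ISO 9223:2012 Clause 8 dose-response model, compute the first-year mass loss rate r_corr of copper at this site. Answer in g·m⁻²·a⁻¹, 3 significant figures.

copper: T>10 °C ⇒ hinge -0.080·(26.0−10) = -1.2800
  Pd branch = 0.0053·Pd^0.26·e^(0.059·RH+f) = 0.2055 μm/a
  Cl⁻ term: 0.01025·190.2^0.27·exp(0.036·71+0.049·26.0) = 1.947
  sum: 0.2055 + 1.947 → r_corr = 2.153 μm/a
Convert to mass loss: 2.153 μm/a × 8.96 g/cm³ = 19.29 g·m⁻²·a⁻¹

r_corr = 19.3 g·m⁻²·a⁻¹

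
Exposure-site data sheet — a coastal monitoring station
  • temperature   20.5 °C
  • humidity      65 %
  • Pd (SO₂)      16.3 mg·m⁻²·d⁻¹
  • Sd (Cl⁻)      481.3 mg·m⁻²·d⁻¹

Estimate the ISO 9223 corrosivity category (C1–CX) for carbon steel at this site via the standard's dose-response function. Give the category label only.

carbon steel: f(T) = -0.054·(T−10) [T>10 °C] = -0.5670
  Pd branch = 1.77·Pd^0.52·e^(0.02·RH+f) = 15.73 μm/a
  Sd branch = 0.102·Sd^0.62·e^(0.033·RH+0.04·T) = 91.07 μm/a
  r_corr = 15.73 + 91.07 = 106.8 μm/a
107 μm/a falls in (80, 200] for carbon steel → category C5

C5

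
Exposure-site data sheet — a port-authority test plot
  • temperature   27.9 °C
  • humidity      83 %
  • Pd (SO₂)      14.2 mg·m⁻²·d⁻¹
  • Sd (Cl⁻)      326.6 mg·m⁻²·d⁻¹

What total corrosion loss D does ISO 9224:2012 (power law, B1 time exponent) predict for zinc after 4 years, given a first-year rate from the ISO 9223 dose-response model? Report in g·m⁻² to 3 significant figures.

zinc: T>10 °C ⇒ hinge -0.071·(27.9−10) = -1.2709
  sulphur-dioxide contribution → 0.5294 μm/a
  chloride contribution → 9.87 μm/a
  ⇒ r_corr(zinc) = 10.4 μm/a
Power-law: D(4) = r_corr · 4^0.813
  D(4) = 10.4 × 4^0.813 = 10.4 × 3.087 = 32.1 μm
  Mass loss = 32.1 μm × 7.14 g/cm³ = 229.2 g·m⁻²

D(4) = 229 g·m⁻²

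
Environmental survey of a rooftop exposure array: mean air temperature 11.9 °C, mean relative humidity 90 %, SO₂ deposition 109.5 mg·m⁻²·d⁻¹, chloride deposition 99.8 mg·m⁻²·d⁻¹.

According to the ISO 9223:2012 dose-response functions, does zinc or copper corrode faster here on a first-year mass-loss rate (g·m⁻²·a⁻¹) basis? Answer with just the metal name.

zinc

zinc: f(T) = -0.071·(T−10) [T>10 °C] = -0.1349
  SO₂ term: 0.0129·109.5^0.44·exp(0.046·90-0.1349) = 5.589
  Cl⁻ term: 0.0175·99.8^0.57·exp(0.008·90+0.085·11.9) = 1.363
  sum: 5.589 + 1.363 → r_corr = 6.952 μm/a
  mass loss = 6.952 μm/a × 7.14 g/cm³ = 49.64 g·m⁻²·a⁻¹
copper: temperature factor f = -0.080·(1.9) = -0.1520
  Pd branch = 0.0053·Pd^0.26·e^(0.059·RH+f) = 3.123 μm/a
  Cl⁻ term: 0.01025·99.8^0.27·exp(0.036·90+0.049·11.9) = 1.625
  r_corr = 3.123 + 1.625 = 4.748 μm/a
  mass loss = 4.748 μm/a × 8.96 g/cm³ = 42.54 g·m⁻²·a⁻¹
Ordering by g·m⁻²·a⁻¹: zinc (49.6) > copper (42.5)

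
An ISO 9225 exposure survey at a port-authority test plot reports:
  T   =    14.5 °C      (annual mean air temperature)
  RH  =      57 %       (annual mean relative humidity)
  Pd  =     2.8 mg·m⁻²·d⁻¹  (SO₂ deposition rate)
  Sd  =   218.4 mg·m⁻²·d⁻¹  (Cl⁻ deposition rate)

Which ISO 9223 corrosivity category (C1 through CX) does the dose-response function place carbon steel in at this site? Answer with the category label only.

carbon steel: f(T) = -0.054·(T−10) [T>10 °C] = -0.2430
  SO₂ term: 1.77·2.8^0.52·exp(0.02·57-0.2430) = 7.414
  Cl⁻ term: 0.102·218.4^0.62·exp(0.033·57+0.04·14.5) = 33.71
  r_corr = 7.414 + 33.71 = 41.12 μm/a
41.1 μm/a falls in (25, 50] for carbon steel → category C3

C3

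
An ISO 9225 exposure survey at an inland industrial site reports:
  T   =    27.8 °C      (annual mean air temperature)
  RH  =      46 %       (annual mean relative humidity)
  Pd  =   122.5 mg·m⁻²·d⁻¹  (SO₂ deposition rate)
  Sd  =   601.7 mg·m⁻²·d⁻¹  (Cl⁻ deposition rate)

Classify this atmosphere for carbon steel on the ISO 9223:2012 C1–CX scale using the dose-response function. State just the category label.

carbon steel: temperature factor f = -0.054·(17.8) = -0.9612
  Pd branch = 1.77·Pd^0.52·e^(0.02·RH+f) = 20.7 μm/a
  Sd branch = 0.102·Sd^0.62·e^(0.033·RH+0.04·T) = 74.82 μm/a
  r_corr = 20.7 + 74.82 = 95.52 μm/a
Category bounds: 80…200 μm/a bracket r_corr ⇒ C5

C5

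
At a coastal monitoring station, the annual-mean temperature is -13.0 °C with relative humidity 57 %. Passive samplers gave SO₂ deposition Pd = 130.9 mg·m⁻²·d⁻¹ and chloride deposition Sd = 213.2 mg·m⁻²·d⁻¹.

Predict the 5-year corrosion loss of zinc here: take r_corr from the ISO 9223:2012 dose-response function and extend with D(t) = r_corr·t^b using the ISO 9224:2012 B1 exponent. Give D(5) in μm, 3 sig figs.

zinc: T≤10 °C ⇒ hinge +0.038·(-13.0−10) = -0.8740
  sulphur-dioxide contribution → 0.6327 μm/a
  chloride contribution → 0.1944 μm/a
  total first-year rate 0.827 μm/a
ISO 9224: D(t) = r_corr · t^b with b = 0.813 (zinc, B1)
  D(5) = 0.827 × 5^0.813 = 0.827 × 3.701 = 3.06 μm

D(5) = 3.06 μm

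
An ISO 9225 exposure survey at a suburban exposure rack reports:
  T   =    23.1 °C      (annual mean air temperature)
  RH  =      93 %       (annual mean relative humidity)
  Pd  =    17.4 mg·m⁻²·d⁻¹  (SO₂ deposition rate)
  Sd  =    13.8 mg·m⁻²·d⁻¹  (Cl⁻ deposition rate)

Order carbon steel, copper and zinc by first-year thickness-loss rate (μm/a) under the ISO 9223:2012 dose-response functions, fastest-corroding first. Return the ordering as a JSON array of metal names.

["carbon steel", "copper", "zinc"]

carbon steel: temperature factor f = -0.054·(13.1) = -0.7074
  sulphur-dioxide contribution → 24.75 μm/a
  chloride contribution → 28.15 μm/a
  ⇒ r_corr(carbon steel) = 52.9 μm/a
copper: temperature factor f = -0.080·(13.1) = -1.0480
  sulphur-dioxide contribution → 0.9433 μm/a
  chloride contribution → 1.837 μm/a
  total first-year rate 2.78 μm/a
zinc: f(T) = -0.071·(T−10) [T>10 °C] = -0.9301
  sulphur-dioxide contribution → 1.289 μm/a
  chloride contribution → 1.171 μm/a
  ⇒ r_corr(zinc) = 2.461 μm/a
Ordering by μm/a: carbon steel (52.9) > copper (2.78) > zinc (2.46)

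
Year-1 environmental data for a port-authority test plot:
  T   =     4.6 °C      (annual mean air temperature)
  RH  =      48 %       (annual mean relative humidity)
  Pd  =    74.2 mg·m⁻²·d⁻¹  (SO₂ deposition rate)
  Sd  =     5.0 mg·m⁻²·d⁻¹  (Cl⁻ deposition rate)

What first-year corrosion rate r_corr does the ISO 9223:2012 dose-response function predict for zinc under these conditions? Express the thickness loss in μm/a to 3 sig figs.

r_corr = 0.731 μm/a

zinc: T≤10 °C ⇒ hinge +0.038·(4.6−10) = -0.2052
  Pd branch = 0.0129·Pd^0.44·e^(0.046·RH+f) = 0.6359 μm/a
  Cl⁻ term: 0.0175·5.0^0.57·exp(0.008·48+0.085·4.6) = 0.09507
  sum: 0.6359 + 0.09507 → r_corr = 0.7309 μm/a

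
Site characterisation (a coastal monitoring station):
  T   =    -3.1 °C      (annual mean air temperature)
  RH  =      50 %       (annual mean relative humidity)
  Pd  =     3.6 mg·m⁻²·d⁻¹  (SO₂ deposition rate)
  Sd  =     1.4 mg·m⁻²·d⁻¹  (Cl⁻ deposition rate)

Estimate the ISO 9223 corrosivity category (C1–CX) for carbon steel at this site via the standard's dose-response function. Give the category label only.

carbon steel: T≤10 °C ⇒ hinge +0.150·(-3.1−10) = -1.9650
  sulphur-dioxide contribution → 1.313 μm/a
  chloride contribution → 0.578 μm/a
  ⇒ r_corr(carbon steel) = 1.891 μm/a
Category bounds: 1.3…25 μm/a bracket r_corr ⇒ C2

C2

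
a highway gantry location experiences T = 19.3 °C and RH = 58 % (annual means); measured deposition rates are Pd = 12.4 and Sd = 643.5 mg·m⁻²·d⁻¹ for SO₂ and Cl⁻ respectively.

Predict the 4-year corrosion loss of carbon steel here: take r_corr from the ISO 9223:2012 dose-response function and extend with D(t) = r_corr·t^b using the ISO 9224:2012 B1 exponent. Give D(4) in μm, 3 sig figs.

D(4) = 196 μm

carbon steel: temperature factor f = -0.054·(9.3) = -0.5022
  sulphur-dioxide contribution → 12.65 μm/a
  chloride contribution → 82.49 μm/a
  total first-year rate 95.15 μm/a
ISO 9224: D(t) = r_corr · t^b with b = 0.523 (carbon steel, B1)
  D(4) = 95.15 × 4^0.523 = 95.15 × 2.065 = 196.5 μm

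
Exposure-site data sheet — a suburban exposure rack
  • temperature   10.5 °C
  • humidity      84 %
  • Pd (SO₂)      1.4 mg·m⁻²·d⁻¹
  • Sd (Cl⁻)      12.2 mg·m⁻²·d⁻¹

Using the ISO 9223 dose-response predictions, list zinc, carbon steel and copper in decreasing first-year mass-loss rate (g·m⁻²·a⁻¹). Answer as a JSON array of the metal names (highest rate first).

["carbon steel", "copper", "zinc"]

zinc: T>10 °C ⇒ hinge -0.071·(10.5−10) = -0.0355
  SO₂ term: 0.0129·1.4^0.44·exp(0.046·84-0.0355) = 0.688
  Cl⁻ term: 0.0175·12.2^0.57·exp(0.008·84+0.085·10.5) = 0.3481
  sum: 0.688 + 0.3481 → r_corr = 1.036 μm/a
  mass loss = 1.036 μm/a × 7.14 g/cm³ = 7.398 g·m⁻²·a⁻¹
carbon steel: f(T) = -0.054·(T−10) [T>10 °C] = -0.0270
  Pd branch = 1.77·Pd^0.52·e^(0.02·RH+f) = 11.01 μm/a
  Sd branch = 0.102·Sd^0.62·e^(0.033·RH+0.04·T) = 11.71 μm/a
  sum: 11.01 + 11.71 → r_corr = 22.72 μm/a
  mass loss = 22.72 μm/a × 7.85 g/cm³ = 178.3 g·m⁻²·a⁻¹
copper: T>10 °C ⇒ hinge -0.080·(10.5−10) = -0.0400
  SO₂ term: 0.0053·1.4^0.26·exp(0.059·84-0.0400) = 0.7893
  Cl⁻ term: 0.01025·12.2^0.27·exp(0.036·84+0.049·10.5) = 0.6931
  r_corr = 0.7893 + 0.6931 = 1.482 μm/a
  mass loss = 1.482 μm/a × 8.96 g/cm³ = 13.28 g·m⁻²·a⁻¹
Ordering by g·m⁻²·a⁻¹: carbon steel (178) > copper (13.3) > zinc (7.4)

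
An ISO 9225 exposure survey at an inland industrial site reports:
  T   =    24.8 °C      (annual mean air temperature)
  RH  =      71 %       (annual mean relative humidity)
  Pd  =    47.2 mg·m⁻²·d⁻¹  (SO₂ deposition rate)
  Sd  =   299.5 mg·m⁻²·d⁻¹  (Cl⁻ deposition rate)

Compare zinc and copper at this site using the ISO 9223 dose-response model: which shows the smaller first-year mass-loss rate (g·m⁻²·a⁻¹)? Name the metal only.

zinc: T>10 °C ⇒ hinge -0.071·(24.8−10) = -1.0508
  SO₂ term: 0.0129·47.2^0.44·exp(0.046·71-1.0508) = 0.6444
  Sd branch = 0.0175·Sd^0.57·e^(0.008·RH+0.085·T) = 6.558 μm/a
  r_corr = 0.6444 + 6.558 = 7.202 μm/a
  mass loss = 7.202 μm/a × 7.14 g/cm³ = 51.42 g·m⁻²·a⁻¹
copper: T>10 °C ⇒ hinge -0.080·(24.8−10) = -1.1840
  Pd branch = 0.0053·Pd^0.26·e^(0.059·RH+f) = 0.2914 μm/a
  Cl⁻ term: 0.01025·299.5^0.27·exp(0.036·71+0.049·24.8) = 2.076
  sum: 0.2914 + 2.076 → r_corr = 2.367 μm/a
  mass loss = 2.367 μm/a × 8.96 g/cm³ = 21.21 g·m⁻²·a⁻¹
Ordering by g·m⁻²·a⁻¹: zinc (51.4) > copper (21.2)

copper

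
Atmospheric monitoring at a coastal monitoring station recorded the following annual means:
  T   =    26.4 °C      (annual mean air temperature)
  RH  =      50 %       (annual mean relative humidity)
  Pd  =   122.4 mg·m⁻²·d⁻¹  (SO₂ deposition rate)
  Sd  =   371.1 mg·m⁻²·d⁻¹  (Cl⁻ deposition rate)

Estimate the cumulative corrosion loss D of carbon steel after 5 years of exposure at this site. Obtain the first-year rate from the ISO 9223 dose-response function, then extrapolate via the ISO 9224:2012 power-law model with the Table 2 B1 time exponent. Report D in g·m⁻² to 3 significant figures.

D(5) = 1.53e+03 g·m⁻²

carbon steel: T>10 °C ⇒ hinge -0.054·(26.4−10) = -0.8856
  Pd branch = 1.77·Pd^0.52·e^(0.02·RH+f) = 24.17 μm/a
  Cl⁻ term: 0.102·371.1^0.62·exp(0.033·50+0.04·26.4) = 59.83
  r_corr = 24.17 + 59.83 = 84 μm/a
ISO 9224: D(t) = r_corr · t^b with b = 0.523 (carbon steel, B1)
  D(5) = 84 × 5^0.523 = 84 × 2.32 = 194.9 μm
  Mass loss = 194.9 μm × 7.85 g/cm³ = 1530 g·m⁻²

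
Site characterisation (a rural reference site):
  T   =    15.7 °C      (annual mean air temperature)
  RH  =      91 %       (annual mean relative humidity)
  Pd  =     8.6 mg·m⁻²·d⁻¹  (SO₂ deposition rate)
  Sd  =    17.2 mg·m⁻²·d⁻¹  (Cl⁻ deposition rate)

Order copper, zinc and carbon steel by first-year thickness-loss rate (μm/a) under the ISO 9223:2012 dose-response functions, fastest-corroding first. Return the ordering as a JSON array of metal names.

copper: f(T) = -0.080·(T−10) [T>10 °C] = -0.4560
  sulphur-dioxide contribution → 1.262 μm/a
  chloride contribution → 1.262 μm/a
  ⇒ r_corr(copper) = 2.524 μm/a
zinc: T>10 °C ⇒ hinge -0.071·(15.7−10) = -0.4047
  sulphur-dioxide contribution → 1.459 μm/a
  chloride contribution → 0.6967 μm/a
  total first-year rate 2.155 μm/a
carbon steel: T>10 °C ⇒ hinge -0.054·(15.7−10) = -0.3078
  sulphur-dioxide contribution → 24.58 μm/a
  chloride contribution → 22.47 μm/a
  total first-year rate 47.05 μm/a
Ordering by μm/a: carbon steel (47.1) > copper (2.52) > zinc (2.16)

["carbon steel", "copper", "zinc"]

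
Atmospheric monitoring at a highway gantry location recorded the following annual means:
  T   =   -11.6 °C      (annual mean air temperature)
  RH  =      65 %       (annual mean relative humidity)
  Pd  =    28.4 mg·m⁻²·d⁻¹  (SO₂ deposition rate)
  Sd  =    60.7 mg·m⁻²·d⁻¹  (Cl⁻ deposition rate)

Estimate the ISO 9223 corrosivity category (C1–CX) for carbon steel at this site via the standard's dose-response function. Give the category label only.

carbon steel: T≤10 °C ⇒ hinge +0.150·(-11.6−10) = -3.2400
  sulphur-dioxide contribution → 1.449 μm/a
  chloride contribution → 6.986 μm/a
  ⇒ r_corr(carbon steel) = 8.435 μm/a
8.44 μm/a falls in (1.3, 25] for carbon steel → category C2

C2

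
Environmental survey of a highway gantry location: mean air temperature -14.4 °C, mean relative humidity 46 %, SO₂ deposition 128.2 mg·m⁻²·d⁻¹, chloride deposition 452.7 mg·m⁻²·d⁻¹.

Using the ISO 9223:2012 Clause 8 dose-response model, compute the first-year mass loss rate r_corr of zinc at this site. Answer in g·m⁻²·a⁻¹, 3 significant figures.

zinc: f(T) = +0.038·(T−10) [T≤10 °C] = -0.9272
  SO₂ term: 0.0129·128.2^0.44·exp(0.046·46-0.9272) = 0.3584
  Cl⁻ term: 0.0175·452.7^0.57·exp(0.008·46+0.085·-14.4) = 0.2427
  r_corr = 0.3584 + 0.2427 = 0.6011 μm/a
Convert to mass loss: 0.6011 μm/a × 7.14 g/cm³ = 4.292 g·m⁻²·a⁻¹

r_corr = 4.29 g·m⁻²·a⁻¹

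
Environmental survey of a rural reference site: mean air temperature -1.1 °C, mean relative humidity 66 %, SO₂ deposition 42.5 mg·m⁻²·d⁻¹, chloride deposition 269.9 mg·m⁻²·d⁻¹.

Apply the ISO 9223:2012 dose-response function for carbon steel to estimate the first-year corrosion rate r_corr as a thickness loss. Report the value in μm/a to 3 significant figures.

carbon steel: temperature factor f = +0.150·(-11.1) = -1.6650
  Pd branch = 1.77·Pd^0.52·e^(0.02·RH+f) = 8.809 μm/a
  Cl⁻ term: 0.102·269.9^0.62·exp(0.033·66+0.04·-1.1) = 27.72
  sum: 8.809 + 27.72 → r_corr = 36.52 μm/a

r_corr = 36.5 μm/a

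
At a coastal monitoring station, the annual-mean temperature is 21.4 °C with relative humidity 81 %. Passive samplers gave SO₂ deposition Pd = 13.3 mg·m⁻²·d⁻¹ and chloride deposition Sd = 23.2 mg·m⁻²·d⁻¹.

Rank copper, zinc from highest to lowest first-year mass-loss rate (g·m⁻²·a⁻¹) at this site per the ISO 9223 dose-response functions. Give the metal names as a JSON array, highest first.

["copper", "zinc"]

copper: f(T) = -0.080·(T−10) [T>10 °C] = -0.9120
  sulphur-dioxide contribution → 0.4965 μm/a
  chloride contribution → 1.262 μm/a
  total first-year rate 1.759 μm/a
  mass loss = 1.759 μm/a × 8.96 g/cm³ = 15.76 g·m⁻²·a⁻¹
zinc: T>10 °C ⇒ hinge -0.071·(21.4−10) = -0.8094
  sulphur-dioxide contribution → 0.7443 μm/a
  chloride contribution → 1.238 μm/a
  ⇒ r_corr(zinc) = 1.982 μm/a
  mass loss = 1.982 μm/a × 7.14 g/cm³ = 14.15 g·m⁻²·a⁻¹
Ordering by g·m⁻²·a⁻¹: copper (15.8) > zinc (14.2)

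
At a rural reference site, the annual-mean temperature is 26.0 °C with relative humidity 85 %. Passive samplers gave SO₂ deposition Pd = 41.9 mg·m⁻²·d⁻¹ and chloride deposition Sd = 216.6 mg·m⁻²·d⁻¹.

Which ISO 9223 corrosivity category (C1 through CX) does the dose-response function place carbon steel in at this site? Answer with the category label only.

carbon steel: temperature factor f = -0.054·(16.0) = -0.8640
  sulphur-dioxide contribution → 28.48 μm/a
  chloride contribution → 133.8 μm/a
  ⇒ r_corr(carbon steel) = 162.3 μm/a
Category bounds: 80…200 μm/a bracket r_corr ⇒ C5

C5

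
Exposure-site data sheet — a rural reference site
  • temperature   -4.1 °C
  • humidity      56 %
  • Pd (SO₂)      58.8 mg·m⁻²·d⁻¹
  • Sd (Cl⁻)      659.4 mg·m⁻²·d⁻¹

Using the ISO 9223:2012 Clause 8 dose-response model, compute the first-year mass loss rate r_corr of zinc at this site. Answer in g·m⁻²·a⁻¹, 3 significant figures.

zinc: T≤10 °C ⇒ hinge +0.038·(-4.1−10) = -0.5358
  SO₂ term: 0.0129·58.8^0.44·exp(0.046·56-0.5358) = 0.5959
  Cl⁻ term: 0.0175·659.4^0.57·exp(0.008·56+0.085·-4.1) = 0.7819
  r_corr = 0.5959 + 0.7819 = 1.378 μm/a
Convert to mass loss: 1.378 μm/a × 7.14 g/cm³ = 9.838 g·m⁻²·a⁻¹

r_corr = 9.84 g·m⁻²·a⁻¹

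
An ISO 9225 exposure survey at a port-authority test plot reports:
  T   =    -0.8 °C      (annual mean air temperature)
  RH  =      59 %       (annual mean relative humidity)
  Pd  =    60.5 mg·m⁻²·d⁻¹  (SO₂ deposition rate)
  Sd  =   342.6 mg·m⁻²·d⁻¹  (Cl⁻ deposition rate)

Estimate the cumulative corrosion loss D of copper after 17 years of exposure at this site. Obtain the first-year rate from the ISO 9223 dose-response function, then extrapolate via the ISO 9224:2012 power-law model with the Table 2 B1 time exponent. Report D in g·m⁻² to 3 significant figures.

copper: f(T) = +0.126·(T−10) [T≤10 °C] = -1.3608
  SO₂ term: 0.0053·60.5^0.26·exp(0.059·59-1.3608) = 0.1283
  Sd branch = 0.01025·Sd^0.27·e^(0.036·RH+0.049·T) = 0.3986 μm/a
  sum: 0.1283 + 0.3986 → r_corr = 0.5269 μm/a
ISO 9224: D(t) = r_corr · t^b with b = 0.667 (copper, B1)
  D(17) = 0.5269 × 17^0.667 = 0.5269 × 6.618 = 3.487 μm
  Mass loss = 3.487 μm × 8.96 g/cm³ = 31.24 g·m⁻²

D(17) = 31.2 g·m⁻²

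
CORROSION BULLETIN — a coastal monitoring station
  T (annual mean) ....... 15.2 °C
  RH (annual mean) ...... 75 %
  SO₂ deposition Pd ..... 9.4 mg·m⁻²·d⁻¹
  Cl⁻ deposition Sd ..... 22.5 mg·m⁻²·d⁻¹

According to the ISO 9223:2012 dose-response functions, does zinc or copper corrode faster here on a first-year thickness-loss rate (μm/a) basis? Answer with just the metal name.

zinc

zinc: T>10 °C ⇒ hinge -0.071·(15.2−10) = -0.3692
  Pd branch = 0.0129·Pd^0.44·e^(0.046·RH+f) = 0.7529 μm/a
  Sd branch = 0.0175·Sd^0.57·e^(0.008·RH+0.085·T) = 0.6846 μm/a
  sum: 0.7529 + 0.6846 → r_corr = 1.438 μm/a
copper: temperature factor f = -0.080·(5.2) = -0.4160
  SO₂ term: 0.0053·9.4^0.26·exp(0.059·75-0.4160) = 0.5228
  Sd branch = 0.01025·Sd^0.27·e^(0.036·RH+0.049·T) = 0.7445 μm/a
  r_corr = 0.5228 + 0.7445 = 1.267 μm/a
Ordering by μm/a: zinc (1.44) > copper (1.27)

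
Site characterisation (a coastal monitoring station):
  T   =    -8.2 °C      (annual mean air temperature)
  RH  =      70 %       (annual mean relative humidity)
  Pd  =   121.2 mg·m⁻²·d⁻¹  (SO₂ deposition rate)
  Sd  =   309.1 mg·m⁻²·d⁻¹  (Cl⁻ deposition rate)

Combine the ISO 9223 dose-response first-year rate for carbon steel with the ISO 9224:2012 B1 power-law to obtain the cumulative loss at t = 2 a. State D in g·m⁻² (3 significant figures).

carbon steel: temperature factor f = +0.150·(-18.2) = -2.7300
  sulphur-dioxide contribution → 5.673 μm/a
  chloride contribution → 25.9 μm/a
  ⇒ r_corr(carbon steel) = 31.57 μm/a
Power-law: D(2) = r_corr · 2^0.523
  D(2) = 31.57 × 2^0.523 = 31.57 × 1.437 = 45.36 μm
  Mass loss = 45.36 μm × 7.85 g/cm³ = 356.1 g·m⁻²

D(2) = 356 g·m⁻²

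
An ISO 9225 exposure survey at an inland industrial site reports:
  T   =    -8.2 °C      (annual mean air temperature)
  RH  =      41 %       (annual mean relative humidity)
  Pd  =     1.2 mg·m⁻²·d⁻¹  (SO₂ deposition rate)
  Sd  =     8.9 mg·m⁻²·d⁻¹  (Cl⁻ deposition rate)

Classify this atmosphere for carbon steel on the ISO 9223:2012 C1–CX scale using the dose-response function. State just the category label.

C2

carbon steel: T≤10 °C ⇒ hinge +0.150·(-8.2−10) = -2.7300
  SO₂ term: 1.77·1.2^0.52·exp(0.02·41-2.7300) = 0.2882
  Cl⁻ term: 0.102·8.9^0.62·exp(0.033·41+0.04·-8.2) = 1.102
  r_corr = 0.2882 + 1.102 = 1.391 μm/a
ISO 9223 Table 2 (carbon steel): 1.3 < 1.39 ≤ 25 μm/a ⇒ C2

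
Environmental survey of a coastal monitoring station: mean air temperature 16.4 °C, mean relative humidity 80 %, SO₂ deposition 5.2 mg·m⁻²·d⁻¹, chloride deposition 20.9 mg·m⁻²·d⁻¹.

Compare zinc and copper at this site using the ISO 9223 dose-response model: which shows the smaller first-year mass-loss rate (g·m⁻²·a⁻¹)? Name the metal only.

zinc: f(T) = -0.071·(T−10) [T>10 °C] = -0.4544
  sulphur-dioxide contribution → 0.6706 μm/a
  chloride contribution → 0.7566 μm/a
  ⇒ r_corr(zinc) = 1.427 μm/a
  mass loss = 1.427 μm/a × 7.14 g/cm³ = 10.19 g·m⁻²·a⁻¹
copper: temperature factor f = -0.080·(6.4) = -0.5120
  sulphur-dioxide contribution → 0.547 μm/a
  chloride contribution → 0.9267 μm/a
  ⇒ r_corr(copper) = 1.474 μm/a
  mass loss = 1.474 μm/a × 8.96 g/cm³ = 13.2 g·m⁻²·a⁻¹
Ordering by g·m⁻²·a⁻¹: copper (13.2) > zinc (10.2)

zinc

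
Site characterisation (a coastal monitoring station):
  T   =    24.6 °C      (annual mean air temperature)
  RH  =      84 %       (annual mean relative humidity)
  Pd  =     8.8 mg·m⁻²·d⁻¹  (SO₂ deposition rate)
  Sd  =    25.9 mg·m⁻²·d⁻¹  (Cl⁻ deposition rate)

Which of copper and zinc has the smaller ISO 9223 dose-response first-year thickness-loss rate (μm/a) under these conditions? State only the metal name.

copper: T>10 °C ⇒ hinge -0.080·(24.6−10) = -1.1680
  sulphur-dioxide contribution → 0.412 μm/a
  chloride contribution → 1.695 μm/a
  ⇒ r_corr(copper) = 2.107 μm/a
zinc: f(T) = -0.071·(T−10) [T>10 °C] = -1.0366
  sulphur-dioxide contribution → 0.5677 μm/a
  chloride contribution → 1.772 μm/a
  total first-year rate 2.34 μm/a
Ordering by μm/a: zinc (2.34) > copper (2.11)

copper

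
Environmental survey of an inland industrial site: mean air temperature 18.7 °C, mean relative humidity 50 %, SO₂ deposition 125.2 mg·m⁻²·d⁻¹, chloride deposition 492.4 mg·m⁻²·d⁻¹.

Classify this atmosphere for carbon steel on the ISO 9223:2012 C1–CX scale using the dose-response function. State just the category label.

C5

carbon steel: temperature factor f = -0.054·(8.7) = -0.4698
  sulphur-dioxide contribution → 37.07 μm/a
  chloride contribution → 52.39 μm/a
  total first-year rate 89.46 μm/a
Category bounds: 80…200 μm/a bracket r_corr ⇒ C5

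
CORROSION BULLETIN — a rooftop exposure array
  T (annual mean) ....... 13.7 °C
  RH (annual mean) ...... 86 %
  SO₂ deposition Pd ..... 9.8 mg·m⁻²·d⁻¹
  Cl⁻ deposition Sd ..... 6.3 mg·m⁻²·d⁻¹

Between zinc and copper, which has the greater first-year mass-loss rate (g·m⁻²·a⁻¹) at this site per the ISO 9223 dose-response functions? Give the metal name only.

copper

zinc: T>10 °C ⇒ hinge -0.071·(13.7−10) = -0.2627
  sulphur-dioxide contribution → 1.415 μm/a
  chloride contribution → 0.3186 μm/a
  total first-year rate 1.733 μm/a
  mass loss = 1.733 μm/a × 7.14 g/cm³ = 12.38 g·m⁻²·a⁻¹
copper: T>10 °C ⇒ hinge -0.080·(13.7−10) = -0.2960
  sulphur-dioxide contribution → 1.14 μm/a
  chloride contribution → 0.7289 μm/a
  total first-year rate 1.869 μm/a
  mass loss = 1.869 μm/a × 8.96 g/cm³ = 16.75 g·m⁻²·a⁻¹
Ordering by g·m⁻²·a⁻¹: copper (16.7) > zinc (12.4)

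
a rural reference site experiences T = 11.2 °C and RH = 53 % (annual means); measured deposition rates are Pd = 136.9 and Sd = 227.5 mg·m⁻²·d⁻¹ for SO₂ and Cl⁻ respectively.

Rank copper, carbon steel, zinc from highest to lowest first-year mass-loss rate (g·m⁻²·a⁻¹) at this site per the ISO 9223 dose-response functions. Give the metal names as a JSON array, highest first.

copper: f(T) = -0.080·(T−10) [T>10 °C] = -0.0960
  SO₂ term: 0.0053·136.9^0.26·exp(0.059·53-0.0960) = 0.3945
  Cl⁻ term: 0.01025·227.5^0.27·exp(0.036·53+0.049·11.2) = 0.5177
  r_corr = 0.3945 + 0.5177 = 0.9122 μm/a
  mass loss = 0.9122 μm/a × 8.96 g/cm³ = 8.174 g·m⁻²·a⁻¹
carbon steel: f(T) = -0.054·(T−10) [T>10 °C] = -0.0648
  Pd branch = 1.77·Pd^0.52·e^(0.02·RH+f) = 61.82 μm/a
  Sd branch = 0.102·Sd^0.62·e^(0.033·RH+0.04·T) = 26.55 μm/a
  sum: 61.82 + 26.55 → r_corr = 88.37 μm/a
  mass loss = 88.37 μm/a × 7.85 g/cm³ = 693.7 g·m⁻²·a⁻¹
zinc: f(T) = -0.071·(T−10) [T>10 °C] = -0.0852
  Pd branch = 0.0129·Pd^0.44·e^(0.046·RH+f) = 1.181 μm/a
  Sd branch = 0.0175·Sd^0.57·e^(0.008·RH+0.085·T) = 1.528 μm/a
  r_corr = 1.181 + 1.528 = 2.709 μm/a
  mass loss = 2.709 μm/a × 7.14 g/cm³ = 19.35 g·m⁻²·a⁻¹
Ordering by g·m⁻²·a⁻¹: carbon steel (694) > zinc (19.3) > copper (8.17)

["carbon steel", "zinc", "copper"]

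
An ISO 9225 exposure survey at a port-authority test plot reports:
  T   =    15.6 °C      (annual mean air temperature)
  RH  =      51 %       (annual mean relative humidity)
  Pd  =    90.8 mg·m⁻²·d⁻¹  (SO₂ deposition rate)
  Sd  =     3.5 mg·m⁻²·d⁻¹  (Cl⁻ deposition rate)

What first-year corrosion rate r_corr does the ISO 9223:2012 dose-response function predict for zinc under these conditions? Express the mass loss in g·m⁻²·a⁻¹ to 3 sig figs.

r_corr = 6.14 g·m⁻²·a⁻¹

zinc: temperature factor f = -0.071·(5.6) = -0.3976
  sulphur-dioxide contribution → 0.6582 μm/a
  chloride contribution → 0.2024 μm/a
  total first-year rate 0.8606 μm/a
Convert to mass loss: 0.8606 μm/a × 7.14 g/cm³ = 6.144 g·m⁻²·a⁻¹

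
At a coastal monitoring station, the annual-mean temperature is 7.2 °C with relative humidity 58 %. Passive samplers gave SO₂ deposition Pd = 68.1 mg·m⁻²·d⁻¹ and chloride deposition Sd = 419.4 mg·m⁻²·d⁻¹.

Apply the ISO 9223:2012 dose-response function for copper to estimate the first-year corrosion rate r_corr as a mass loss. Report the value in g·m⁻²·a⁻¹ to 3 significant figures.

copper: temperature factor f = +0.126·(-2.8) = -0.3528
  sulphur-dioxide contribution → 0.3418 μm/a
  chloride contribution → 0.601 μm/a
  total first-year rate 0.9428 μm/a
Convert to mass loss: 0.9428 μm/a × 8.96 g/cm³ = 8.448 g·m⁻²·a⁻¹

r_corr = 8.45 g·m⁻²·a⁻¹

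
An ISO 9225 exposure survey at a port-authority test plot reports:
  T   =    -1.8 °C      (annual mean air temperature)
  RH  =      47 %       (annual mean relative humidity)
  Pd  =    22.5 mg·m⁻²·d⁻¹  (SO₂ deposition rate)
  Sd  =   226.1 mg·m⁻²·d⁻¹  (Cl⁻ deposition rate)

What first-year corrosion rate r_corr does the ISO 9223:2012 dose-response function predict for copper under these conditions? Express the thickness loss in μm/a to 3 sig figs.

r_corr = 0.263 μm/a

copper: temperature factor f = +0.126·(-11.8) = -1.4868
  sulphur-dioxide contribution → 0.0431 μm/a
  chloride contribution → 0.2202 μm/a
  ⇒ r_corr(copper) = 0.2633 μm/a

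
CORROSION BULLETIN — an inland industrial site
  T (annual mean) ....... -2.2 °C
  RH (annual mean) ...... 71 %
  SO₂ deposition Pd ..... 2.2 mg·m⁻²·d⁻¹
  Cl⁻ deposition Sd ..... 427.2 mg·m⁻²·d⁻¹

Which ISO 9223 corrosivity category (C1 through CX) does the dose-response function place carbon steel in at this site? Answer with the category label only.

carbon steel: temperature factor f = +0.150·(-12.2) = -1.8300
  Pd branch = 1.77·Pd^0.52·e^(0.02·RH+f) = 1.77 μm/a
  Sd branch = 0.102·Sd^0.62·e^(0.033·RH+0.04·T) = 41.58 μm/a
  r_corr = 1.77 + 41.58 = 43.35 μm/a
43.4 μm/a falls in (25, 50] for carbon steel → category C3

C3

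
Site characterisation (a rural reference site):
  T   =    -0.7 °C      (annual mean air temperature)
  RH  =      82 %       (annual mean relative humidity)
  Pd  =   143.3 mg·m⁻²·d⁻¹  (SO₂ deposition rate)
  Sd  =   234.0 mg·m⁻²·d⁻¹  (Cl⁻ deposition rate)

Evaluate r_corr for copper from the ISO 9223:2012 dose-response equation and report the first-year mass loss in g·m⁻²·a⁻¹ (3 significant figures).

r_corr = 13.1 g·m⁻²·a⁻¹

copper: f(T) = +0.126·(T−10) [T≤10 °C] = -1.3482
  sulphur-dioxide contribution → 0.6317 μm/a
  chloride contribution → 0.8271 μm/a
  ⇒ r_corr(copper) = 1.459 μm/a
Convert to mass loss: 1.459 μm/a × 8.96 g/cm³ = 13.07 g·m⁻²·a⁻¹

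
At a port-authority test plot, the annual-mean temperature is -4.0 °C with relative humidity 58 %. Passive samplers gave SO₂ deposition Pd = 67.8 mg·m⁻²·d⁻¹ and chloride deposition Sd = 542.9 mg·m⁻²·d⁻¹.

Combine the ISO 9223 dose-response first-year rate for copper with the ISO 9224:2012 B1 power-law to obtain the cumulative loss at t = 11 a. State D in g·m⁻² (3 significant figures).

copper: f(T) = +0.126·(T−10) [T≤10 °C] = -1.7640
  SO₂ term: 0.0053·67.8^0.26·exp(0.059·58-1.7640) = 0.08326
  Cl⁻ term: 0.01025·542.9^0.27·exp(0.036·58+0.049·-4.0) = 0.3722
  sum: 0.08326 + 0.3722 → r_corr = 0.4555 μm/a
ISO 9224: D(t) = r_corr · t^b with b = 0.667 (copper, B1)
  D(11) = 0.4555 × 11^0.667 = 0.4555 × 4.95 = 2.255 μm
  Mass loss = 2.255 μm × 8.96 g/cm³ = 20.2 g·m⁻²

D(11) = 20.2 g·m⁻²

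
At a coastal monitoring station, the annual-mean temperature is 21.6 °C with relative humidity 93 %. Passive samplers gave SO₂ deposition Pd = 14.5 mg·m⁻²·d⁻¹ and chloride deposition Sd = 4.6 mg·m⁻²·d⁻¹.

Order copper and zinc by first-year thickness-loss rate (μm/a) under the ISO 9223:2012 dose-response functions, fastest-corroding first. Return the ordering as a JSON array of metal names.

["copper", "zinc"]

copper: T>10 °C ⇒ hinge -0.080·(21.6−10) = -0.9280
  SO₂ term: 0.0053·14.5^0.26·exp(0.059·93-0.9280) = 1.014
  Cl⁻ term: 0.01025·4.6^0.27·exp(0.036·93+0.049·21.6) = 1.269
  r_corr = 1.014 + 1.269 = 2.283 μm/a
zinc: T>10 °C ⇒ hinge -0.071·(21.6−10) = -0.8236
  Pd branch = 0.0129·Pd^0.44·e^(0.046·RH+f) = 1.324 μm/a
  Cl⁻ term: 0.0175·4.6^0.57·exp(0.008·93+0.085·21.6) = 0.5512
  sum: 1.324 + 0.5512 → r_corr = 1.875 μm/a
Ordering by μm/a: copper (2.28) > zinc (1.87)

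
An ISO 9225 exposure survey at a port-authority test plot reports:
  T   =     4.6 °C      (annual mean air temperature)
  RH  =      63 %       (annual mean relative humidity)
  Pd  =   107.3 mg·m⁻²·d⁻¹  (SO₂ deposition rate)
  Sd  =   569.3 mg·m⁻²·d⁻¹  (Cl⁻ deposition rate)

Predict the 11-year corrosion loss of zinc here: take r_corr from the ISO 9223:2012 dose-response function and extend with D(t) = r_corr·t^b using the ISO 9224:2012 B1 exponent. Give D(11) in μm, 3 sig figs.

D(11) = 21.7 μm

zinc: T≤10 °C ⇒ hinge +0.038·(4.6−10) = -0.2052
  sulphur-dioxide contribution → 1.491 μm/a
  chloride contribution → 1.593 μm/a
  total first-year rate 3.084 μm/a
Long-term exponent b (ISO 9224 Table 2, B1) = 0.813
  D(11) = 3.084 × 11^0.813 = 3.084 × 7.025 = 21.67 μm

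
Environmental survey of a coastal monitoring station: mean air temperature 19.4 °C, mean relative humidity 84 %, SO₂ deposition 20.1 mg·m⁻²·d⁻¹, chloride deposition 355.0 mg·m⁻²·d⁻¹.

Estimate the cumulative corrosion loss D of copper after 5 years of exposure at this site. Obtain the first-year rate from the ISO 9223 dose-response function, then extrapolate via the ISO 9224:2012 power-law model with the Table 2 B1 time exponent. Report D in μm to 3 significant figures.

D(5) = 10.1 μm

copper: temperature factor f = -0.080·(9.4) = -0.7520
  Pd branch = 0.0053·Pd^0.26·e^(0.059·RH+f) = 0.7742 μm/a
  Sd branch = 0.01025·Sd^0.27·e^(0.036·RH+0.049·T) = 2.663 μm/a
  r_corr = 0.7742 + 2.663 = 3.438 μm/a
Power-law: D(5) = r_corr · 5^0.667
  D(5) = 3.438 × 5^0.667 = 3.438 × 2.926 = 10.06 μm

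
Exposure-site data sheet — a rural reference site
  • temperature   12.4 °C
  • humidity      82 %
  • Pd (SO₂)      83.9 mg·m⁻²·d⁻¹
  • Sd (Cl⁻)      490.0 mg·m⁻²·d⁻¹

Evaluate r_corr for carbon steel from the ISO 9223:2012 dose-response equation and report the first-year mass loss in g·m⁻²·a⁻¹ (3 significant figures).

carbon steel: T>10 °C ⇒ hinge -0.054·(12.4−10) = -0.1296
  sulphur-dioxide contribution → 80.22 μm/a
  chloride contribution → 116.7 μm/a
  total first-year rate 196.9 μm/a
Convert to mass loss: 196.9 μm/a × 7.85 g/cm³ = 1546 g·m⁻²·a⁻¹

r_corr = 1.55e+03 g·m⁻²·a⁻¹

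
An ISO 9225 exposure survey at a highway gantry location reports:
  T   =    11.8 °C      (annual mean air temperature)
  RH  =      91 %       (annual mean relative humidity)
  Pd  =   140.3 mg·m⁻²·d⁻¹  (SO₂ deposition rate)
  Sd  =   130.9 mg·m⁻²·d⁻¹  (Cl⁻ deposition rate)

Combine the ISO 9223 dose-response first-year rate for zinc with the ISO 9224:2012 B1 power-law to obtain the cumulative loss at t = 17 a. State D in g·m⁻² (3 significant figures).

D(17) = 583 g·m⁻²

zinc: temperature factor f = -0.071·(1.8) = -0.1278
  SO₂ term: 0.0129·140.3^0.44·exp(0.046·91-0.1278) = 6.573
  Cl⁻ term: 0.0175·130.9^0.57·exp(0.008·91+0.085·11.8) = 1.59
  r_corr = 6.573 + 1.59 = 8.163 μm/a
ISO 9224: D(t) = r_corr · t^b with b = 0.813 (zinc, B1)
  D(17) = 8.163 × 17^0.813 = 8.163 × 10.01 = 81.7 μm
  Mass loss = 81.7 μm × 7.14 g/cm³ = 583.3 g·m⁻²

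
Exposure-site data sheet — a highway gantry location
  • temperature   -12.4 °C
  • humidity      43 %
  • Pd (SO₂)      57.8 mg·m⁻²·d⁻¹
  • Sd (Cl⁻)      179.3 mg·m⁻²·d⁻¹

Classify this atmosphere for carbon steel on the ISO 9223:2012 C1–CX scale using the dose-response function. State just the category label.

C2

carbon steel: T≤10 °C ⇒ hinge +0.150·(-12.4−10) = -3.3600
  SO₂ term: 1.77·57.8^0.52·exp(0.02·43-3.3600) = 1.198
  Sd branch = 0.102·Sd^0.62·e^(0.033·RH+0.04·T) = 6.407 μm/a
  sum: 1.198 + 6.407 → r_corr = 7.605 μm/a
Category bounds: 1.3…25 μm/a bracket r_corr ⇒ C2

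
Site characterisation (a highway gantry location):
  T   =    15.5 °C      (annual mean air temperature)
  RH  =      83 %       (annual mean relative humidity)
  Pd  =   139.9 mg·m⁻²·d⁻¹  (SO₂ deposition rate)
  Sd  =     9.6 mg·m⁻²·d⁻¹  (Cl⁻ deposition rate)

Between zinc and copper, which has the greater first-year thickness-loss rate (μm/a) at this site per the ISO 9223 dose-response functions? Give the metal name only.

zinc: T>10 °C ⇒ hinge -0.071·(15.5−10) = -0.3905
  sulphur-dioxide contribution → 3.494 μm/a
  chloride contribution → 0.4608 μm/a
  ⇒ r_corr(zinc) = 3.955 μm/a
copper: f(T) = -0.080·(T−10) [T>10 °C] = -0.4400
  sulphur-dioxide contribution → 1.651 μm/a
  chloride contribution → 0.8007 μm/a
  total first-year rate 2.452 μm/a
Ordering by μm/a: zinc (3.95) > copper (2.45)

zinc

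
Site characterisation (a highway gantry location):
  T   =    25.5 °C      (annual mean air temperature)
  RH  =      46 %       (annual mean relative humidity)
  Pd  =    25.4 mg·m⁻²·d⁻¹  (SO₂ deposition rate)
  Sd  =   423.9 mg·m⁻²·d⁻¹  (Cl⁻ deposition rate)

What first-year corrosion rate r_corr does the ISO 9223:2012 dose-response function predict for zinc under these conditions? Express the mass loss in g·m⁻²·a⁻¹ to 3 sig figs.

zinc: temperature factor f = -0.071·(15.5) = -1.1005
  SO₂ term: 0.0129·25.4^0.44·exp(0.046·46-1.1005) = 0.1478
  Cl⁻ term: 0.0175·423.9^0.57·exp(0.008·46+0.085·25.5) = 6.946
  r_corr = 0.1478 + 6.946 = 7.094 μm/a
Convert to mass loss: 7.094 μm/a × 7.14 g/cm³ = 50.65 g·m⁻²·a⁻¹

r_corr = 50.6 g·m⁻²·a⁻¹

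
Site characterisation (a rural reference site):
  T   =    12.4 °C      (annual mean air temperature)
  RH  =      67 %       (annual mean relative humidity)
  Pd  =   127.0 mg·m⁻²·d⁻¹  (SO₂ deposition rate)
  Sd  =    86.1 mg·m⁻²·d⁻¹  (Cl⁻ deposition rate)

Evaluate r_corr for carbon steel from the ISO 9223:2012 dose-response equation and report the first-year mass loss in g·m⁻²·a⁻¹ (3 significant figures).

r_corr = 769 g·m⁻²·a⁻¹

carbon steel: T>10 °C ⇒ hinge -0.054·(12.4−10) = -0.1296
  Pd branch = 1.77·Pd^0.52·e^(0.02·RH+f) = 73.73 μm/a
  Cl⁻ term: 0.102·86.1^0.62·exp(0.033·67+0.04·12.4) = 24.21
  r_corr = 73.73 + 24.21 = 97.93 μm/a
Convert to mass loss: 97.93 μm/a × 7.85 g/cm³ = 768.8 g·m⁻²·a⁻¹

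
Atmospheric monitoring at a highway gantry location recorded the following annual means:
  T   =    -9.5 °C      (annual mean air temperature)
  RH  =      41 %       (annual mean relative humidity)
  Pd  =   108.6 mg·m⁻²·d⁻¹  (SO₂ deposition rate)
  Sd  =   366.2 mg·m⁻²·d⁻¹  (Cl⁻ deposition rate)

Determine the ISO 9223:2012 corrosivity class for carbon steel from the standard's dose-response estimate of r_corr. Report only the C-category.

carbon steel: T≤10 °C ⇒ hinge +0.150·(-9.5−10) = -2.9250
  Pd branch = 1.77·Pd^0.52·e^(0.02·RH+f) = 2.468 μm/a
  Sd branch = 0.102·Sd^0.62·e^(0.033·RH+0.04·T) = 10.49 μm/a
  r_corr = 2.468 + 10.49 = 12.96 μm/a
Category bounds: 1.3…25 μm/a bracket r_corr ⇒ C2

C2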